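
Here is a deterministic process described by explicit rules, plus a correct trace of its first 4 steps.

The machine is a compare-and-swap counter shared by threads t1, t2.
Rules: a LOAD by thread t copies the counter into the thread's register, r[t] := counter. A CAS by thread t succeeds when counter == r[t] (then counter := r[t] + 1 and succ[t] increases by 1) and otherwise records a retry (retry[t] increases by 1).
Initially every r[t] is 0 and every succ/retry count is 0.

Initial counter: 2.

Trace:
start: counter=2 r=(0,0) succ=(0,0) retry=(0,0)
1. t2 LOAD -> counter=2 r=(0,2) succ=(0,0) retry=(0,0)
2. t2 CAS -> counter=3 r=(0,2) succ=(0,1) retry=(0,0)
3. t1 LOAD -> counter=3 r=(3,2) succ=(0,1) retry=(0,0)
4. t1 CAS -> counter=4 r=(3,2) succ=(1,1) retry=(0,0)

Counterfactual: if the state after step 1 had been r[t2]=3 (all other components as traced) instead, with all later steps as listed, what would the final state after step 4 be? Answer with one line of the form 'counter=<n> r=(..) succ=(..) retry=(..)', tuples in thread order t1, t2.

counter=3 r=(2,3) succ=(1,0) retry=(0,1)

state after step 1 := counter=2 r=(0,3) succ=(0,0) retry=(0,0)
2. t2 CAS -> counter=2 r=(0,3) succ=(0,0) retry=(0,1)
3. t1 LOAD -> counter=2 r=(2,3) succ=(0,0) retry=(0,1)
4. t1 CAS -> counter=3 r=(2,3) succ=(1,0) retry=(0,1)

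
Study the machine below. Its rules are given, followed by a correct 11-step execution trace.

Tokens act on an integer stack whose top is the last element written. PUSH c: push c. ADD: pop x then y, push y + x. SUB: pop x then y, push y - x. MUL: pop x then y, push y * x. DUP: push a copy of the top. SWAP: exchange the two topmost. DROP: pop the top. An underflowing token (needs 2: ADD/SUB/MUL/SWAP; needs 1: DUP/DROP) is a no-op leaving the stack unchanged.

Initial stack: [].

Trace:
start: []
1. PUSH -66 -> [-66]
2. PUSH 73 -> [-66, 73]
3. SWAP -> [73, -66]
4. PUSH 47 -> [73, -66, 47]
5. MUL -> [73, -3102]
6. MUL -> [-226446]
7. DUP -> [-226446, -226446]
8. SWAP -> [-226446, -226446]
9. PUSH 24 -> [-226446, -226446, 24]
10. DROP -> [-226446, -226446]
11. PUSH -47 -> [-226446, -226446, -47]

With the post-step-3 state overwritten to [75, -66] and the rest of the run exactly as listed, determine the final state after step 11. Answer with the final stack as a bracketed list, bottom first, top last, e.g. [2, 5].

[-232650, -232650, -47]

state after step 3 := [75, -66]
4. PUSH 47 -> [75, -66, 47]
5. MUL -> [75, -3102]
6. MUL -> [-232650]
7. DUP -> [-232650, -232650]
8. SWAP -> [-232650, -232650]
9. PUSH 24 -> [-232650, -232650, 24]
10. DROP -> [-232650, -232650]
11. PUSH -47 -> [-232650, -232650, -47]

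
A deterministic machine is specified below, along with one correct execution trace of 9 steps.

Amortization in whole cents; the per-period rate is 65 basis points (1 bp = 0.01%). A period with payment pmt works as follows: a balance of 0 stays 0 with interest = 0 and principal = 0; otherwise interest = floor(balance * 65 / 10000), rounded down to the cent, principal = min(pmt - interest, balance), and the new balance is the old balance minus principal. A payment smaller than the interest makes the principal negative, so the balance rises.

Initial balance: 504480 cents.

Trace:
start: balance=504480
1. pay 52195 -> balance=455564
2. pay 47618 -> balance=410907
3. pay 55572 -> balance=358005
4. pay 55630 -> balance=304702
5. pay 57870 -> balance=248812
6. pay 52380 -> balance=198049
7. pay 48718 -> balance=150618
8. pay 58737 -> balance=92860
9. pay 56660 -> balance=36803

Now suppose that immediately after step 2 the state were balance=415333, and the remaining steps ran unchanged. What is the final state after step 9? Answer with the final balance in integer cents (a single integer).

state after step 2 := balance=415333
3. pay 55572 -> balance=362460
4. pay 55630 -> balance=309185
5. pay 57870 -> balance=253324
6. pay 52380 -> balance=202590
7. pay 48718 -> balance=155188
8. pay 58737 -> balance=97459
9. pay 56660 -> balance=41432

41432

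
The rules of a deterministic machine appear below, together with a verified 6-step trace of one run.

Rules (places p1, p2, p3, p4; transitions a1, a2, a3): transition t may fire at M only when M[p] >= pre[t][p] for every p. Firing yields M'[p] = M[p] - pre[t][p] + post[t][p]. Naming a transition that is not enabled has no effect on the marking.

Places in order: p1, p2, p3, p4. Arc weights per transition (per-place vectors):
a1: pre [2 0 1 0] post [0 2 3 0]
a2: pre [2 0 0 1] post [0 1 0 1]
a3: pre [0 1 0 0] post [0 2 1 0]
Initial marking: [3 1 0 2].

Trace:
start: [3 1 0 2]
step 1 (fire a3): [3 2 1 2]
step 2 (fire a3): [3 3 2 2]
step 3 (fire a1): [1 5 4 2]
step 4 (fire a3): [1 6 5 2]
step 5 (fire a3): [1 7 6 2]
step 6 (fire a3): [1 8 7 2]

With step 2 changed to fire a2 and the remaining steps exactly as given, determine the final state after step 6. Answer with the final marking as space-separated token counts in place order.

1 6 4 2

(re-executing from step 2 with the substitution; state before step 2: [3 2 1 2])
step 2 (fire a2): [1 3 1 2]
step 3 (fire a1): [1 3 1 2]
step 4 (fire a3): [1 4 2 2]
step 5 (fire a3): [1 5 3 2]
step 6 (fire a3): [1 6 4 2]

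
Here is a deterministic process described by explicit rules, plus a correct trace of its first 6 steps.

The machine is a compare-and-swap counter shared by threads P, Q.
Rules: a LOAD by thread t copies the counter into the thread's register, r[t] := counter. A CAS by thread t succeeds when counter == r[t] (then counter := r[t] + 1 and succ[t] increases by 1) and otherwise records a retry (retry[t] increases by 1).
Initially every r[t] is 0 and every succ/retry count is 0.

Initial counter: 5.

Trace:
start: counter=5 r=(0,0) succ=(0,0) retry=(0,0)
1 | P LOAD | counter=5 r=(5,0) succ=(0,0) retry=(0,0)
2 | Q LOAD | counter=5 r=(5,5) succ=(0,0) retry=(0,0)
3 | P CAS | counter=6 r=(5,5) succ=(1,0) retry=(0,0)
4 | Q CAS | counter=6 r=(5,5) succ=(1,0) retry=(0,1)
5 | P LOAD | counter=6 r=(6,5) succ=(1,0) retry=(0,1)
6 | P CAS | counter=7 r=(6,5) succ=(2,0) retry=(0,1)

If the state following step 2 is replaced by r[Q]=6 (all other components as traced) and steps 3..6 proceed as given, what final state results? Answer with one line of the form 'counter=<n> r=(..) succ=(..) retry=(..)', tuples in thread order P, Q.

state after step 2 := counter=5 r=(5,6) succ=(0,0) retry=(0,0)
3 | P CAS | counter=6 r=(5,6) succ=(1,0) retry=(0,0)
4 | Q CAS | counter=7 r=(5,6) succ=(1,1) retry=(0,0)
5 | P LOAD | counter=7 r=(7,6) succ=(1,1) retry=(0,0)
6 | P CAS | counter=8 r=(7,6) succ=(2,1) retry=(0,0)

counter=8 r=(7,6) succ=(2,1) retry=(0,0)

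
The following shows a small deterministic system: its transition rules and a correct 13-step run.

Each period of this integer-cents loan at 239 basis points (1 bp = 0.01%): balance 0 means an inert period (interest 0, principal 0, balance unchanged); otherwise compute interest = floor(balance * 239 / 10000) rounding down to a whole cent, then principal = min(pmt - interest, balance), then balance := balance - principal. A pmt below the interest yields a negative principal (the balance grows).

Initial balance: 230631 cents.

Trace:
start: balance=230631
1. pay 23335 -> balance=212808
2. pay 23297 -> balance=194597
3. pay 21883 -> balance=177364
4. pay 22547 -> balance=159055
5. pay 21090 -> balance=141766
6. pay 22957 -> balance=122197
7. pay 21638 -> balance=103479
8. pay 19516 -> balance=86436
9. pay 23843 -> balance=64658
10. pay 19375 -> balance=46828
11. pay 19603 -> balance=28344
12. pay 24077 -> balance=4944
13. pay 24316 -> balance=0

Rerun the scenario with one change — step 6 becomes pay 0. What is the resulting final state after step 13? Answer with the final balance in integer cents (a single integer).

(re-executing from step 6 with the substitution; state before step 6: balance=141766)
6. pay 0 -> balance=145154
7. pay 21638 -> balance=126985
8. pay 19516 -> balance=110503
9. pay 23843 -> balance=89301
10. pay 19375 -> balance=72060
11. pay 19603 -> balance=54179
12. pay 24077 -> balance=31396
13. pay 24316 -> balance=7830

7830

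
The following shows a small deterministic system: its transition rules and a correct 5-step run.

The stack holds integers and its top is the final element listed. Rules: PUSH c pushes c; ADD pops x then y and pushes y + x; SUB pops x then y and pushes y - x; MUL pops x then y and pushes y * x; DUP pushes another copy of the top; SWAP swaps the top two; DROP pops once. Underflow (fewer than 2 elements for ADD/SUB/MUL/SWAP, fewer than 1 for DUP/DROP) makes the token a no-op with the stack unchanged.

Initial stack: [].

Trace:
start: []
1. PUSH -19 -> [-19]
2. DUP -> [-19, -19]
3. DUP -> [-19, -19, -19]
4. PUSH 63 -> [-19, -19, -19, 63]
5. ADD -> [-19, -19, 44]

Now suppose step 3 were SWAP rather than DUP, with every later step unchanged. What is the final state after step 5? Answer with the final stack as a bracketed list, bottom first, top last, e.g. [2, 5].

(re-executing from step 3 with the substitution; state before step 3: [-19, -19])
3. SWAP -> [-19, -19]
4. PUSH 63 -> [-19, -19, 63]
5. ADD -> [-19, 44]

[-19, 44]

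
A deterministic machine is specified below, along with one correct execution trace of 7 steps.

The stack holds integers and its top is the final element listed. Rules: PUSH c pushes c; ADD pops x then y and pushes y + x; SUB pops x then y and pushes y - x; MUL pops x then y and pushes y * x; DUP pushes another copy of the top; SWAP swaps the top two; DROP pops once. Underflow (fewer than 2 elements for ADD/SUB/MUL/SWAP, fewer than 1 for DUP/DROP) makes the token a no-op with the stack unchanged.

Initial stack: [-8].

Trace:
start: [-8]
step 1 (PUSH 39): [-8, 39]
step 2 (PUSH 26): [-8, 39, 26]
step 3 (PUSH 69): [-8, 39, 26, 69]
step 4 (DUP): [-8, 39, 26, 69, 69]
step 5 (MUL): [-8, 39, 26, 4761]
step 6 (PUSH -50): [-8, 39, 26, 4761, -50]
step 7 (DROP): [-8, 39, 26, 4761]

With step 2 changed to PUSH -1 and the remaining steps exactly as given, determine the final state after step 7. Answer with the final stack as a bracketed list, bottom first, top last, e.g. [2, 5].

[-8, 39, -1, 4761]

(re-executing from step 2 with the substitution; state before step 2: [-8, 39])
step 2 (PUSH -1): [-8, 39, -1]
step 3 (PUSH 69): [-8, 39, -1, 69]
step 4 (DUP): [-8, 39, -1, 69, 69]
step 5 (MUL): [-8, 39, -1, 4761]
step 6 (PUSH -50): [-8, 39, -1, 4761, -50]
step 7 (DROP): [-8, 39, -1, 4761]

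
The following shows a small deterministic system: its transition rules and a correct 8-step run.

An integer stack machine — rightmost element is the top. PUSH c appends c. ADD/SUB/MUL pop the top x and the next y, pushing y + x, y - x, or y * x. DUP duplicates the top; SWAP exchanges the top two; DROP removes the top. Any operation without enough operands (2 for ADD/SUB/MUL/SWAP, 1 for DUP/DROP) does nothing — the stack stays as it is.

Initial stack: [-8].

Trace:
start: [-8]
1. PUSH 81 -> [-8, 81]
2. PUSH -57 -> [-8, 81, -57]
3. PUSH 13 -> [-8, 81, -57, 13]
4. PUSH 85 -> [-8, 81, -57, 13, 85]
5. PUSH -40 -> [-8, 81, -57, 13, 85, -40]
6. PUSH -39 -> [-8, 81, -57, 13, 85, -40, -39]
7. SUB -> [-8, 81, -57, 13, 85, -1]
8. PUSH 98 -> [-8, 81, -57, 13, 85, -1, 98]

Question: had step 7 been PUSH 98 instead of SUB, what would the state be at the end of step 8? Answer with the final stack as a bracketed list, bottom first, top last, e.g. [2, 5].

[-8, 81, -57, 13, 85, -40, -39, 98, 98]

(re-executing from step 7 with the substitution; state before step 7: [-8, 81, -57, 13, 85, -40, -39])
7. PUSH 98 -> [-8, 81, -57, 13, 85, -40, -39, 98]
8. PUSH 98 -> [-8, 81, -57, 13, 85, -40, -39, 98, 98]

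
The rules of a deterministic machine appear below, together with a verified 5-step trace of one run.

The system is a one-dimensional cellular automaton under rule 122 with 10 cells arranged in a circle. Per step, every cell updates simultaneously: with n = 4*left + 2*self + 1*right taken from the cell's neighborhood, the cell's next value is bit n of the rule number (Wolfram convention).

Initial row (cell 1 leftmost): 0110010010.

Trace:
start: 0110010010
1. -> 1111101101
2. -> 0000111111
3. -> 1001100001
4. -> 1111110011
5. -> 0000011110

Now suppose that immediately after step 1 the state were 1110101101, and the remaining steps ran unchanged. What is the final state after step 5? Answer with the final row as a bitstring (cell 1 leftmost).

state after step 1 := 1110101101
2. -> 0011011111
3. -> 1111110001
4. -> 0000011011
5. -> 1000111111

1000111111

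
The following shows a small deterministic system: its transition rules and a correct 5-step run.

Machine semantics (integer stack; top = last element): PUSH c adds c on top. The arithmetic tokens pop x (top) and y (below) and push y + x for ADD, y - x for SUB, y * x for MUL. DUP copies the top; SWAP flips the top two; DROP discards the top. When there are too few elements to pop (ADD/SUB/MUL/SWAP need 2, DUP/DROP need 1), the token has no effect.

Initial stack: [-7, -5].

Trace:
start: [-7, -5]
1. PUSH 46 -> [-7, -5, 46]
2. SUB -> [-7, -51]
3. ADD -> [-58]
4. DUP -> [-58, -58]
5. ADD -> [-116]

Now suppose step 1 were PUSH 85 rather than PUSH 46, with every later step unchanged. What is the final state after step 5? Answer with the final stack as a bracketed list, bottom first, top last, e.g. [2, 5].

(re-executing from step 1 with the substitution; state before step 1: [-7, -5])
1. PUSH 85 -> [-7, -5, 85]
2. SUB -> [-7, -90]
3. ADD -> [-97]
4. DUP -> [-97, -97]
5. ADD -> [-194]

[-194]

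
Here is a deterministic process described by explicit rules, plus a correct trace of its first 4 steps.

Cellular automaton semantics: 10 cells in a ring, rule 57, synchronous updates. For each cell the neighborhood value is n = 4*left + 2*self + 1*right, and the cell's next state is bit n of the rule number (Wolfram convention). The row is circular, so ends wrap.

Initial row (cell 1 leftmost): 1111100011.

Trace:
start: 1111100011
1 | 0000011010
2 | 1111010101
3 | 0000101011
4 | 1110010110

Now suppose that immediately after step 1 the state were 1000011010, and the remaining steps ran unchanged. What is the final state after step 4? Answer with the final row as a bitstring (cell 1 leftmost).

1010010101

state after step 1 := 1000011010
2 | 0111010101
3 | 1100101010
4 | 1010010101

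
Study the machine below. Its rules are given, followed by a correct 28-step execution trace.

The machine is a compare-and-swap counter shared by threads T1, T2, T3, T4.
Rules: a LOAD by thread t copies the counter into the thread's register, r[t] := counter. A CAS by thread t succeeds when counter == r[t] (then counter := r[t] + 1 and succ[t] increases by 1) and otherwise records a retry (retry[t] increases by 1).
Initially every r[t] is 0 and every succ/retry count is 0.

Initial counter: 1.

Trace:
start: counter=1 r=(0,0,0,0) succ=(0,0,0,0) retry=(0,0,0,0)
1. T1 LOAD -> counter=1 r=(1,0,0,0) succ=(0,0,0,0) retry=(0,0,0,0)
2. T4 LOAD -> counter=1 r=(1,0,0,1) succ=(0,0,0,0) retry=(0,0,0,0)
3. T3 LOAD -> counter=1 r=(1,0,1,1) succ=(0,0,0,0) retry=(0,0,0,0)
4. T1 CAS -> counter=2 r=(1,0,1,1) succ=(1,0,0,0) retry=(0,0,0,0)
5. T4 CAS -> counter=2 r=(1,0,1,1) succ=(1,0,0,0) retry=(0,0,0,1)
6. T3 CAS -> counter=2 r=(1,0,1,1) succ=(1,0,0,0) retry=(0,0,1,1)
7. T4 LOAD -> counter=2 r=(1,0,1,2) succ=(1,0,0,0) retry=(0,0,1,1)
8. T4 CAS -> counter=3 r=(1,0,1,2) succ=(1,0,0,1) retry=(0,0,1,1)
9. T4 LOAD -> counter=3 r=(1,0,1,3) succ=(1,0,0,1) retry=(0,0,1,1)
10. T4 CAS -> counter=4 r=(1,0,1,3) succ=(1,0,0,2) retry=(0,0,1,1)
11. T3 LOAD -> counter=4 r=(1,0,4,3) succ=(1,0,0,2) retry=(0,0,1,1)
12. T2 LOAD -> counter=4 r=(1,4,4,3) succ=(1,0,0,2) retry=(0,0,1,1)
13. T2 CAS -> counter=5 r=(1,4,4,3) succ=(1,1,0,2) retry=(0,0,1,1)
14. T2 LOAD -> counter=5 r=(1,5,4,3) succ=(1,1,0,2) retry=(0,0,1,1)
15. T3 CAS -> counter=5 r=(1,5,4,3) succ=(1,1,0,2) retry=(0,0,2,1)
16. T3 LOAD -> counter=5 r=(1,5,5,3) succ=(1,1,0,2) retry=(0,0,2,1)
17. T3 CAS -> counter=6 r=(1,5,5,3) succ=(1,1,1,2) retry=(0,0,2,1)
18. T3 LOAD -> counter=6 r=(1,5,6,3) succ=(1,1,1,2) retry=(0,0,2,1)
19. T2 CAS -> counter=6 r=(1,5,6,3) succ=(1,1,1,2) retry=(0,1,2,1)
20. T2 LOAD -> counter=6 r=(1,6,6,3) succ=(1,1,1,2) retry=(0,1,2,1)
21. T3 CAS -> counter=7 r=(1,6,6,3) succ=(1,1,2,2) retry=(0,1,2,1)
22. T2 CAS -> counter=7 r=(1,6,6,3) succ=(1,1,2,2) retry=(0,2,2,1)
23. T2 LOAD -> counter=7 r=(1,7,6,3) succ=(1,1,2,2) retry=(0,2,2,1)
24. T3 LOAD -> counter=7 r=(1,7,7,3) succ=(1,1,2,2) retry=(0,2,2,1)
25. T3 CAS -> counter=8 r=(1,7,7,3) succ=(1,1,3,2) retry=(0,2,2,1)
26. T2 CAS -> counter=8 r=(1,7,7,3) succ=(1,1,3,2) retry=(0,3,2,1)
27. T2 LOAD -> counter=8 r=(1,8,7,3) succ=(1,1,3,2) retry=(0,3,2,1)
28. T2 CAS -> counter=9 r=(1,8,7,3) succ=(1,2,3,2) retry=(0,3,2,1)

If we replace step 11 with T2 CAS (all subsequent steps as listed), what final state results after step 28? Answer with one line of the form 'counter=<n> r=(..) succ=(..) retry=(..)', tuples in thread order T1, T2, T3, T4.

(re-executing from step 11 with the substitution; state before step 11: counter=4 r=(1,0,1,3) succ=(1,0,0,2) retry=(0,0,1,1))
11. T2 CAS -> counter=4 r=(1,0,1,3) succ=(1,0,0,2) retry=(0,1,1,1)
12. T2 LOAD -> counter=4 r=(1,4,1,3) succ=(1,0,0,2) retry=(0,1,1,1)
13. T2 CAS -> counter=5 r=(1,4,1,3) succ=(1,1,0,2) retry=(0,1,1,1)
14. T2 LOAD -> counter=5 r=(1,5,1,3) succ=(1,1,0,2) retry=(0,1,1,1)
15. T3 CAS -> counter=5 r=(1,5,1,3) succ=(1,1,0,2) retry=(0,1,2,1)
16. T3 LOAD -> counter=5 r=(1,5,5,3) succ=(1,1,0,2) retry=(0,1,2,1)
17. T3 CAS -> counter=6 r=(1,5,5,3) succ=(1,1,1,2) retry=(0,1,2,1)
18. T3 LOAD -> counter=6 r=(1,5,6,3) succ=(1,1,1,2) retry=(0,1,2,1)
19. T2 CAS -> counter=6 r=(1,5,6,3) succ=(1,1,1,2) retry=(0,2,2,1)
20. T2 LOAD -> counter=6 r=(1,6,6,3) succ=(1,1,1,2) retry=(0,2,2,1)
21. T3 CAS -> counter=7 r=(1,6,6,3) succ=(1,1,2,2) retry=(0,2,2,1)
22. T2 CAS -> counter=7 r=(1,6,6,3) succ=(1,1,2,2) retry=(0,3,2,1)
23. T2 LOAD -> counter=7 r=(1,7,6,3) succ=(1,1,2,2) retry=(0,3,2,1)
24. T3 LOAD -> counter=7 r=(1,7,7,3) succ=(1,1,2,2) retry=(0,3,2,1)
25. T3 CAS -> counter=8 r=(1,7,7,3) succ=(1,1,3,2) retry=(0,3,2,1)
26. T2 CAS -> counter=8 r=(1,7,7,3) succ=(1,1,3,2) retry=(0,4,2,1)
27. T2 LOAD -> counter=8 r=(1,8,7,3) succ=(1,1,3,2) retry=(0,4,2,1)
28. T2 CAS -> counter=9 r=(1,8,7,3) succ=(1,2,3,2) retry=(0,4,2,1)

counter=9 r=(1,8,7,3) succ=(1,2,3,2) retry=(0,4,2,1)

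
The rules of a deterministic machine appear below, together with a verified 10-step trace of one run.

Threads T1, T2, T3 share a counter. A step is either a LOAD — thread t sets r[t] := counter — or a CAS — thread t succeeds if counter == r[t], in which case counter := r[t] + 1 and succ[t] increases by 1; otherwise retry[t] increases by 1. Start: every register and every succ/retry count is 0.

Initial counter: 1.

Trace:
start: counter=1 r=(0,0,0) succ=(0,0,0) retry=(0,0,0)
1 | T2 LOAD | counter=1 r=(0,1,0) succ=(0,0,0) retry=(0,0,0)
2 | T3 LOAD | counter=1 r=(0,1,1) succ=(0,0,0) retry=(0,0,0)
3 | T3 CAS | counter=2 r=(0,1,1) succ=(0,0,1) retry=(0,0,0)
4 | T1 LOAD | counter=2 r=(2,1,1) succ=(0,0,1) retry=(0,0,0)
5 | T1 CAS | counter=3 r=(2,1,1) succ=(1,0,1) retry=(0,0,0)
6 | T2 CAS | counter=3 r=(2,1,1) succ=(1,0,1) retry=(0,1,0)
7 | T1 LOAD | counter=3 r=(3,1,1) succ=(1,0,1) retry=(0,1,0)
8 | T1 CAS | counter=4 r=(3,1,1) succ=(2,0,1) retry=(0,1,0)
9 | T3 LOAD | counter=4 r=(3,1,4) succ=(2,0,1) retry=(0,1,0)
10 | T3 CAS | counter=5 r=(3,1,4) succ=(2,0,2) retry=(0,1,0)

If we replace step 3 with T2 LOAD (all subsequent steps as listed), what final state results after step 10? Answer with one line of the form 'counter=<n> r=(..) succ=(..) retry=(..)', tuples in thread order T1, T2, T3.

counter=4 r=(2,1,3) succ=(2,0,1) retry=(0,1,0)

(re-executing from step 3 with the substitution; state before step 3: counter=1 r=(0,1,1) succ=(0,0,0) retry=(0,0,0))
3 | T2 LOAD | counter=1 r=(0,1,1) succ=(0,0,0) retry=(0,0,0)
4 | T1 LOAD | counter=1 r=(1,1,1) succ=(0,0,0) retry=(0,0,0)
5 | T1 CAS | counter=2 r=(1,1,1) succ=(1,0,0) retry=(0,0,0)
6 | T2 CAS | counter=2 r=(1,1,1) succ=(1,0,0) retry=(0,1,0)
7 | T1 LOAD | counter=2 r=(2,1,1) succ=(1,0,0) retry=(0,1,0)
8 | T1 CAS | counter=3 r=(2,1,1) succ=(2,0,0) retry=(0,1,0)
9 | T3 LOAD | counter=3 r=(2,1,3) succ=(2,0,0) retry=(0,1,0)
10 | T3 CAS | counter=4 r=(2,1,3) succ=(2,0,1) retry=(0,1,0)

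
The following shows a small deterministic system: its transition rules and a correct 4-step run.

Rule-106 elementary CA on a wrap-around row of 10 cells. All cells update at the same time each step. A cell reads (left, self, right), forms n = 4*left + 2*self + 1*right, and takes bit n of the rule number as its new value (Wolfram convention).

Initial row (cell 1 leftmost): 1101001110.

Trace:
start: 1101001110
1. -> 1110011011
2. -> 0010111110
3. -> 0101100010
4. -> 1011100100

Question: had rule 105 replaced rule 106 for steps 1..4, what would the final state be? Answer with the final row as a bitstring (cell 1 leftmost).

0000010111

(re-executing steps 1..4 under rule 105; state before step 1: 1101001110)
1. -> 1110001011
2. -> 0010100110
3. -> 1001000110
4. -> 0000010111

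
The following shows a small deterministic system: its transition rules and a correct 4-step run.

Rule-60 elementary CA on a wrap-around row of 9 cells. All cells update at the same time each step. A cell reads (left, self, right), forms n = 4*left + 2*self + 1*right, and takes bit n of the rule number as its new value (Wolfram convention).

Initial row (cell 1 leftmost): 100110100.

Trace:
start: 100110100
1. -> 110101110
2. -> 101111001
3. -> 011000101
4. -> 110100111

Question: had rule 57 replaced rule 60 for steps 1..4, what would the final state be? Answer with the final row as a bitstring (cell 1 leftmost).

010010101

(re-executing steps 1..4 under rule 57; state before step 1: 100110100)
1. -> 010101010
2. -> 001010101
3. -> 100101010
4. -> 010010101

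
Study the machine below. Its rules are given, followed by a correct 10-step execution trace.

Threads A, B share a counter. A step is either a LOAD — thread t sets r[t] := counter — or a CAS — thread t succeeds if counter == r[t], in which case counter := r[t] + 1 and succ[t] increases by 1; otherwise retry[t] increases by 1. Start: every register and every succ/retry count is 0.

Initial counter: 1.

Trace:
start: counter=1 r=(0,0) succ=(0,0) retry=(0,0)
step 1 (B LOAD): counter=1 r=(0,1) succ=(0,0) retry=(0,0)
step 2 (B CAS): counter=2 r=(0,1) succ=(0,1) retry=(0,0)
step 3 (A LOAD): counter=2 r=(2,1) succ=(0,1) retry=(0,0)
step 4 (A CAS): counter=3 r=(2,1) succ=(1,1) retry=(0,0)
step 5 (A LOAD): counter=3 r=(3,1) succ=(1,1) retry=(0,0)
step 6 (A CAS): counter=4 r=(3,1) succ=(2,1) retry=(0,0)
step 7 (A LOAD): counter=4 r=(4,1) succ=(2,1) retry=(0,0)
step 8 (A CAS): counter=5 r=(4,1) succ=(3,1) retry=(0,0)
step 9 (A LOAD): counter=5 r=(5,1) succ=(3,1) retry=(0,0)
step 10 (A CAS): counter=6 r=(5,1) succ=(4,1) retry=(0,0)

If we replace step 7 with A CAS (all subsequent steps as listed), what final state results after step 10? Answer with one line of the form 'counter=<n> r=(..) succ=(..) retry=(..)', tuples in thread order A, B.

(re-executing from step 7 with the substitution; state before step 7: counter=4 r=(3,1) succ=(2,1) retry=(0,0))
step 7 (A CAS): counter=4 r=(3,1) succ=(2,1) retry=(1,0)
step 8 (A CAS): counter=4 r=(3,1) succ=(2,1) retry=(2,0)
step 9 (A LOAD): counter=4 r=(4,1) succ=(2,1) retry=(2,0)
step 10 (A CAS): counter=5 r=(4,1) succ=(3,1) retry=(2,0)

counter=5 r=(4,1) succ=(3,1) retry=(2,0)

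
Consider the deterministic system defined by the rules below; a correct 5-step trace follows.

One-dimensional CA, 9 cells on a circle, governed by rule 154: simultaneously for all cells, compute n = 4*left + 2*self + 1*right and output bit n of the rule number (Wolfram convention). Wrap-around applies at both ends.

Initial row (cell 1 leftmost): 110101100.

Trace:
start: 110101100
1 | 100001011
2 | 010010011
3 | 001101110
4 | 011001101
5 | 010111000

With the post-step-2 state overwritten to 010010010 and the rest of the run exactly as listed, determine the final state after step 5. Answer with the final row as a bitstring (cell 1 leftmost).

110110110

state after step 2 := 010010010
3 | 101101101
4 | 001001001
5 | 110110110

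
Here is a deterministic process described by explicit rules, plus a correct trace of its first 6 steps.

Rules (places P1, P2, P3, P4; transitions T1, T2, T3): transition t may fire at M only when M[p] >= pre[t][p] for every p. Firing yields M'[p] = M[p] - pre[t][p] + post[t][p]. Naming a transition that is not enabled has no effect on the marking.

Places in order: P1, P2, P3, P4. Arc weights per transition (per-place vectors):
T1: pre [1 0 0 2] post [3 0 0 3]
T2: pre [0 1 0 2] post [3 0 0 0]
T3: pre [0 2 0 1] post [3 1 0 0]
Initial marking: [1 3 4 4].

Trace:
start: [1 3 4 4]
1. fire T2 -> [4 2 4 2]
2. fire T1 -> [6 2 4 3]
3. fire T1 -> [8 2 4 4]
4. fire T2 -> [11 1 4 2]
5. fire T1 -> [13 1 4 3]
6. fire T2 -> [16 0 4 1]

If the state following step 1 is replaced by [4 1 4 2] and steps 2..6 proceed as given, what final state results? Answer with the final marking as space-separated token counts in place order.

state after step 1 := [4 1 4 2]
2. fire T1 -> [6 1 4 3]
3. fire T1 -> [8 1 4 4]
4. fire T2 -> [11 0 4 2]
5. fire T1 -> [13 0 4 3]
6. fire T2 -> [13 0 4 3]

13 0 4 3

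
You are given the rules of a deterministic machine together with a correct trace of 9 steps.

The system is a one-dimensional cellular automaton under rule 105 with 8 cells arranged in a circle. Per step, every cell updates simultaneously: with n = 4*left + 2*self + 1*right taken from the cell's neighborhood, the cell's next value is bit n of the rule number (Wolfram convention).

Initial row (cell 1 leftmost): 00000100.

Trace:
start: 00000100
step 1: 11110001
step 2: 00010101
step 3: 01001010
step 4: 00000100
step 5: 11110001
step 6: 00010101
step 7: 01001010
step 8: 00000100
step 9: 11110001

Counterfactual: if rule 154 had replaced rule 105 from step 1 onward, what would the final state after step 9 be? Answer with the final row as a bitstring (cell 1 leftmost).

00000000

(re-executing steps 1..9 under rule 154; state before step 1: 00000100)
step 1: 00001010
step 2: 00010001
step 3: 10101010
step 4: 00000000
step 5: 00000000
step 6: 00000000
step 7: 00000000
step 8: 00000000
step 9: 00000000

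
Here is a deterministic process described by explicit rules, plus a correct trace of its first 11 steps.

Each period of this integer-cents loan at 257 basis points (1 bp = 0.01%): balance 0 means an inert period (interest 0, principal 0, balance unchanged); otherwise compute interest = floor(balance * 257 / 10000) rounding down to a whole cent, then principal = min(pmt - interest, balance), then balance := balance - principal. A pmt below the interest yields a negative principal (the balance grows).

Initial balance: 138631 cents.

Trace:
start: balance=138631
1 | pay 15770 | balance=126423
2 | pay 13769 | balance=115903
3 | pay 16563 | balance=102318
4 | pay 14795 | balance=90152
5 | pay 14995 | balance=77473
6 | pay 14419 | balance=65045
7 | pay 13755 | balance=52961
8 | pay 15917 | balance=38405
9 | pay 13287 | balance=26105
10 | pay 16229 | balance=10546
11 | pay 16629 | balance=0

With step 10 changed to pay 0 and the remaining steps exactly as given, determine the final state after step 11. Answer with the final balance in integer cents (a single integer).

(re-executing from step 10 with the substitution; state before step 10: balance=26105)
10 | pay 0 | balance=26775
11 | pay 16629 | balance=10834

10834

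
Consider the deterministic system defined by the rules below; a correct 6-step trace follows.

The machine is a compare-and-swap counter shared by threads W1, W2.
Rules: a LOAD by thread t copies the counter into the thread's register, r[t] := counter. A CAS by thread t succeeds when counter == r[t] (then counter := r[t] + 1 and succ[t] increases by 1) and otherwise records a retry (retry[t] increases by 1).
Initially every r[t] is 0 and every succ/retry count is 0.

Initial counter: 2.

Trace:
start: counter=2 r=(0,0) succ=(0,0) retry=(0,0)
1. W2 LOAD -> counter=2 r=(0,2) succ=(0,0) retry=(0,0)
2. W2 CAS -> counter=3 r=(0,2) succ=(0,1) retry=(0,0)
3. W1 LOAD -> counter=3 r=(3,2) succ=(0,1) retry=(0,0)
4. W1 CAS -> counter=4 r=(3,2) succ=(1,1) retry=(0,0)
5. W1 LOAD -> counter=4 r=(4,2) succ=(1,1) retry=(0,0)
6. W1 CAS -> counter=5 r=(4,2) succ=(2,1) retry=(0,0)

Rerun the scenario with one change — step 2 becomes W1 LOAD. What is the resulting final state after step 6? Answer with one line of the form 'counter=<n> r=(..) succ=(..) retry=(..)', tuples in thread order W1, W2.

counter=4 r=(3,2) succ=(2,0) retry=(0,0)

(re-executing from step 2 with the substitution; state before step 2: counter=2 r=(0,2) succ=(0,0) retry=(0,0))
2. W1 LOAD -> counter=2 r=(2,2) succ=(0,0) retry=(0,0)
3. W1 LOAD -> counter=2 r=(2,2) succ=(0,0) retry=(0,0)
4. W1 CAS -> counter=3 r=(2,2) succ=(1,0) retry=(0,0)
5. W1 LOAD -> counter=3 r=(3,2) succ=(1,0) retry=(0,0)
6. W1 CAS -> counter=4 r=(3,2) succ=(2,0) retry=(0,0)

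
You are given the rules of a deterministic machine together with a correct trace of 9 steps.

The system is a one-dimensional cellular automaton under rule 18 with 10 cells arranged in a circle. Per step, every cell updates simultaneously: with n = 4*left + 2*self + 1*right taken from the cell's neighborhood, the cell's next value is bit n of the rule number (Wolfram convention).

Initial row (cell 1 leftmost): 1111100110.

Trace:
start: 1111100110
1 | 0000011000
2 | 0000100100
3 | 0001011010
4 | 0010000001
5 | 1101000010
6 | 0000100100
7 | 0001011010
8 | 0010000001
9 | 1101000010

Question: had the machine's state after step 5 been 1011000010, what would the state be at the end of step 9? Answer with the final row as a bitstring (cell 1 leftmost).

state after step 5 := 1011000010
6 | 0000100100
7 | 0001011010
8 | 0010000001
9 | 1101000010

1101000010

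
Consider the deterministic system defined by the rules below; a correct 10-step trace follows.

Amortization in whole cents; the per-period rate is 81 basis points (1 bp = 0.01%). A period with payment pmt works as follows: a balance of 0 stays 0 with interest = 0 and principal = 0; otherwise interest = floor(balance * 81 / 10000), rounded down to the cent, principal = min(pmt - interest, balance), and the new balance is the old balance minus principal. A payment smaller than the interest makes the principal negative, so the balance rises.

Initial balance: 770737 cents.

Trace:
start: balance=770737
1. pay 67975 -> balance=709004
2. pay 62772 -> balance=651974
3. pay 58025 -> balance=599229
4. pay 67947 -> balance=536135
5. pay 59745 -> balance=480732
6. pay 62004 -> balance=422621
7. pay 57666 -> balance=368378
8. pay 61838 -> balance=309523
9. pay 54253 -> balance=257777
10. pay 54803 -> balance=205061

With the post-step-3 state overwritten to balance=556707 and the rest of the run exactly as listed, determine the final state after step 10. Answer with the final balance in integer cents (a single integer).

160070

state after step 3 := balance=556707
4. pay 67947 -> balance=493269
5. pay 59745 -> balance=437519
6. pay 62004 -> balance=379058
7. pay 57666 -> balance=324462
8. pay 61838 -> balance=265252
9. pay 54253 -> balance=213147
10. pay 54803 -> balance=160070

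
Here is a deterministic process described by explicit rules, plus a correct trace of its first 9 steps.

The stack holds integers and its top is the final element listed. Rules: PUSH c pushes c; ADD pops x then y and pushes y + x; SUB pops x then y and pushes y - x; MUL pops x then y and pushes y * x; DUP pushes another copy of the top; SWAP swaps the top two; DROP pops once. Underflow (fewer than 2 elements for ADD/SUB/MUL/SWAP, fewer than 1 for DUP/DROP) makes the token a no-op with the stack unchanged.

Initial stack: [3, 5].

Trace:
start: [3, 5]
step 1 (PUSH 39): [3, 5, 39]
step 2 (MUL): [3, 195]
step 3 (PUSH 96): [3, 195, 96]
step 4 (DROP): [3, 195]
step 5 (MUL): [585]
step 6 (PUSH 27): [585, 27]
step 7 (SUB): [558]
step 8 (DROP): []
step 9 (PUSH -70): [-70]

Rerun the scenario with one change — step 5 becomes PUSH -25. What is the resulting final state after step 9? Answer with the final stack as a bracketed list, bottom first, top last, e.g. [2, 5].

(re-executing from step 5 with the substitution; state before step 5: [3, 195])
step 5 (PUSH -25): [3, 195, -25]
step 6 (PUSH 27): [3, 195, -25, 27]
step 7 (SUB): [3, 195, -52]
step 8 (DROP): [3, 195]
step 9 (PUSH -70): [3, 195, -70]

[3, 195, -70]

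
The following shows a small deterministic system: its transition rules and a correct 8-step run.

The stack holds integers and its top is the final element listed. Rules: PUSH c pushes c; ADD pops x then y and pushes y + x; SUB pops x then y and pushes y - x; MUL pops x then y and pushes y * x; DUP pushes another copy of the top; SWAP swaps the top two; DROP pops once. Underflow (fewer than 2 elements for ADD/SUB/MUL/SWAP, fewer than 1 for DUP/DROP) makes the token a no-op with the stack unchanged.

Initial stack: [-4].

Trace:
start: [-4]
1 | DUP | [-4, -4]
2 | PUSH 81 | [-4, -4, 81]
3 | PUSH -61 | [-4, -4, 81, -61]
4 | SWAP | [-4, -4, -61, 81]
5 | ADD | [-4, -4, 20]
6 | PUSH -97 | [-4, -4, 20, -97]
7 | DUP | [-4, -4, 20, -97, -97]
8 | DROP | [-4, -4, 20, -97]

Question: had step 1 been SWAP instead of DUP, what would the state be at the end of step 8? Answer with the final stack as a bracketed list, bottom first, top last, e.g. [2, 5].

[-4, 20, -97]

(re-executing from step 1 with the substitution; state before step 1: [-4])
1 | SWAP | [-4]
2 | PUSH 81 | [-4, 81]
3 | PUSH -61 | [-4, 81, -61]
4 | SWAP | [-4, -61, 81]
5 | ADD | [-4, 20]
6 | PUSH -97 | [-4, 20, -97]
7 | DUP | [-4, 20, -97, -97]
8 | DROP | [-4, 20, -97]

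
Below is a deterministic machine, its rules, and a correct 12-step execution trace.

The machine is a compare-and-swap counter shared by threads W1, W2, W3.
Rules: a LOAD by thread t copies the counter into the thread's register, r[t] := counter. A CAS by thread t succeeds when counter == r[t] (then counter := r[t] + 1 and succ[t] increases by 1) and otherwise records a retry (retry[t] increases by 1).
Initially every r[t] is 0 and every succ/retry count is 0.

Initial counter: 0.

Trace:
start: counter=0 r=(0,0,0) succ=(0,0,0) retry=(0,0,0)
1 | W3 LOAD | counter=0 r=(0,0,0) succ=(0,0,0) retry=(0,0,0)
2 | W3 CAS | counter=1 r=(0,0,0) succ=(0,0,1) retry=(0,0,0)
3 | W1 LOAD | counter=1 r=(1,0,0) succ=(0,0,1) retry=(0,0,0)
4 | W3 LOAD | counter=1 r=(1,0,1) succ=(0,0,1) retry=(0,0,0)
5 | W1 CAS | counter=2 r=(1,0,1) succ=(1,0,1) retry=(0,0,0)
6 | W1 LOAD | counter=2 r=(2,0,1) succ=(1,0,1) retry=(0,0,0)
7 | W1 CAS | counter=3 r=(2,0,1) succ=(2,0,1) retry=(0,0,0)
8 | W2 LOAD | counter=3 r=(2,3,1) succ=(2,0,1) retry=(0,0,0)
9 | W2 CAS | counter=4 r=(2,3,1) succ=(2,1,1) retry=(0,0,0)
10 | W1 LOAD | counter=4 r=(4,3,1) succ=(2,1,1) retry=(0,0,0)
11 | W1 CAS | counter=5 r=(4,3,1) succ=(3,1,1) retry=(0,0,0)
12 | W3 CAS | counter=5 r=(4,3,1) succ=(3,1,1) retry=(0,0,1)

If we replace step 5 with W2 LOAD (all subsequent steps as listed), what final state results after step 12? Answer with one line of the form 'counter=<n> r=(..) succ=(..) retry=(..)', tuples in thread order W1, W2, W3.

(re-executing from step 5 with the substitution; state before step 5: counter=1 r=(1,0,1) succ=(0,0,1) retry=(0,0,0))
5 | W2 LOAD | counter=1 r=(1,1,1) succ=(0,0,1) retry=(0,0,0)
6 | W1 LOAD | counter=1 r=(1,1,1) succ=(0,0,1) retry=(0,0,0)
7 | W1 CAS | counter=2 r=(1,1,1) succ=(1,0,1) retry=(0,0,0)
8 | W2 LOAD | counter=2 r=(1,2,1) succ=(1,0,1) retry=(0,0,0)
9 | W2 CAS | counter=3 r=(1,2,1) succ=(1,1,1) retry=(0,0,0)
10 | W1 LOAD | counter=3 r=(3,2,1) succ=(1,1,1) retry=(0,0,0)
11 | W1 CAS | counter=4 r=(3,2,1) succ=(2,1,1) retry=(0,0,0)
12 | W3 CAS | counter=4 r=(3,2,1) succ=(2,1,1) retry=(0,0,1)

counter=4 r=(3,2,1) succ=(2,1,1) retry=(0,0,1)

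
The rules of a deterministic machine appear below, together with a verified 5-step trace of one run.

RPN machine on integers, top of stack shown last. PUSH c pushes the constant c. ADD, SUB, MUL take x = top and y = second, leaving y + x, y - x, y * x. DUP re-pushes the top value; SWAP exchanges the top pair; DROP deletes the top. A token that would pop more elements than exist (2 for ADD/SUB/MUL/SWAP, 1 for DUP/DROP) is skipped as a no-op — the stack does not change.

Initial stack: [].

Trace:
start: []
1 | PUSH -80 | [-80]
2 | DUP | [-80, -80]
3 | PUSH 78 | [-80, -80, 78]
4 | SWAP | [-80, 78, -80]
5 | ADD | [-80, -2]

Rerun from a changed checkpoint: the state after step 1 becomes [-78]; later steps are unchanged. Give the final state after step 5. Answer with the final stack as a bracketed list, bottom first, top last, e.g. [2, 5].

[-78, 0]

state after step 1 := [-78]
2 | DUP | [-78, -78]
3 | PUSH 78 | [-78, -78, 78]
4 | SWAP | [-78, 78, -78]
5 | ADD | [-78, 0]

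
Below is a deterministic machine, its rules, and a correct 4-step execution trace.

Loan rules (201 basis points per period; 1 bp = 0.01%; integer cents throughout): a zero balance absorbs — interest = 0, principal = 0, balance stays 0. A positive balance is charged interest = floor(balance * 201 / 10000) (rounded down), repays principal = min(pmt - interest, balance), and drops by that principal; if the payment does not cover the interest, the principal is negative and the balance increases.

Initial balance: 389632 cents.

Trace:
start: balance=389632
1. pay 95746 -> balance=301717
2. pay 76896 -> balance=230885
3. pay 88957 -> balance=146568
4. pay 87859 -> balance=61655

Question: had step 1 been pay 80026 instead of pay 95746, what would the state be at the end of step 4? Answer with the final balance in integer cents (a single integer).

(re-executing from step 1 with the substitution; state before step 1: balance=389632)
1. pay 80026 -> balance=317437
2. pay 76896 -> balance=246921
3. pay 88957 -> balance=162927
4. pay 87859 -> balance=78342

78342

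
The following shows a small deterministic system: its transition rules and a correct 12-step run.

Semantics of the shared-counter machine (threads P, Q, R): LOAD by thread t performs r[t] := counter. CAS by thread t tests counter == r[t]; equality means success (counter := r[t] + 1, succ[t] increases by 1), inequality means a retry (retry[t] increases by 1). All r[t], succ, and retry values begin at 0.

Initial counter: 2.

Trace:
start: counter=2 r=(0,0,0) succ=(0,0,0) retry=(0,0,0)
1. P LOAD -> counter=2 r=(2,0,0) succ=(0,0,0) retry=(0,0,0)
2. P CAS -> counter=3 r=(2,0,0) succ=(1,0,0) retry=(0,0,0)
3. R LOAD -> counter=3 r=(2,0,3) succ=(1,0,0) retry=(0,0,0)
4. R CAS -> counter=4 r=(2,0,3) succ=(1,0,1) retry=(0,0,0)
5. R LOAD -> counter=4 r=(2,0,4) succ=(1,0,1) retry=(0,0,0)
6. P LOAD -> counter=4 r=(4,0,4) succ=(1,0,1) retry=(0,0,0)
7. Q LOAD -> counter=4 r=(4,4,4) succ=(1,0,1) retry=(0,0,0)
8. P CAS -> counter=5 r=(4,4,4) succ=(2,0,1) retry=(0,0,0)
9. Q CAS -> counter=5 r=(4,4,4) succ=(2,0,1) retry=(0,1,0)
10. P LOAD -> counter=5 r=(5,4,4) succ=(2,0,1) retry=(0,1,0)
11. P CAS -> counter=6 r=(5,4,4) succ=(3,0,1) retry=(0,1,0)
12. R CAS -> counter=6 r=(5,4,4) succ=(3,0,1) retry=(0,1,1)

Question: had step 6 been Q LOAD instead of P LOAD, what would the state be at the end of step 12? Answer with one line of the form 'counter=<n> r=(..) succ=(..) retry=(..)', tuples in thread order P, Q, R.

(re-executing from step 6 with the substitution; state before step 6: counter=4 r=(2,0,4) succ=(1,0,1) retry=(0,0,0))
6. Q LOAD -> counter=4 r=(2,4,4) succ=(1,0,1) retry=(0,0,0)
7. Q LOAD -> counter=4 r=(2,4,4) succ=(1,0,1) retry=(0,0,0)
8. P CAS -> counter=4 r=(2,4,4) succ=(1,0,1) retry=(1,0,0)
9. Q CAS -> counter=5 r=(2,4,4) succ=(1,1,1) retry=(1,0,0)
10. P LOAD -> counter=5 r=(5,4,4) succ=(1,1,1) retry=(1,0,0)
11. P CAS -> counter=6 r=(5,4,4) succ=(2,1,1) retry=(1,0,0)
12. R CAS -> counter=6 r=(5,4,4) succ=(2,1,1) retry=(1,0,1)

counter=6 r=(5,4,4) succ=(2,1,1) retry=(1,0,1)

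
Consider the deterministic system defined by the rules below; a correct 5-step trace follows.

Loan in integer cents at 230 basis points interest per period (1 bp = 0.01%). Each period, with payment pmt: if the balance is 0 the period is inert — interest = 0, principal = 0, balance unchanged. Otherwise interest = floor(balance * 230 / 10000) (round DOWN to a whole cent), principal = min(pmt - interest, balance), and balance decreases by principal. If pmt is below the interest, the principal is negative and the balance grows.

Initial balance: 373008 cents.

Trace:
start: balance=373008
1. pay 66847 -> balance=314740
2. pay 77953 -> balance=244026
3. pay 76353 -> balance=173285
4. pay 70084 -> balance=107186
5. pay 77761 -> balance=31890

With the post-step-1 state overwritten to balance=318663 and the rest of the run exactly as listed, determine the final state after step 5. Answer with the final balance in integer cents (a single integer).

state after step 1 := balance=318663
2. pay 77953 -> balance=248039
3. pay 76353 -> balance=177390
4. pay 70084 -> balance=111385
5. pay 77761 -> balance=36185

36185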